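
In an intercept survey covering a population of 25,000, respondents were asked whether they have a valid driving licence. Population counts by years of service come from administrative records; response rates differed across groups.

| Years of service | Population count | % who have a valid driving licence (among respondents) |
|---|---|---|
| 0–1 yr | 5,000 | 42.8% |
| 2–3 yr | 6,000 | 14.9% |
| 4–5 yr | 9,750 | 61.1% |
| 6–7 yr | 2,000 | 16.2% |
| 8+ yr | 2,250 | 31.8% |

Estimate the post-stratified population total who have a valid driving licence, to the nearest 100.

10,000

Each cell contributes its population count × the respondent rate:
  0–1 yr: 5,000 × 42.8% = 2140
  2–3 yr: 6,000 × 14.9% = 894
  4–5 yr: 9,750 × 61.1% = 5957.25
  6–7 yr: 2,000 × 16.2% = 324
  8+ yr: 2,250 × 31.8% = 715.5
Estimated total = 10030.8 → 10,000.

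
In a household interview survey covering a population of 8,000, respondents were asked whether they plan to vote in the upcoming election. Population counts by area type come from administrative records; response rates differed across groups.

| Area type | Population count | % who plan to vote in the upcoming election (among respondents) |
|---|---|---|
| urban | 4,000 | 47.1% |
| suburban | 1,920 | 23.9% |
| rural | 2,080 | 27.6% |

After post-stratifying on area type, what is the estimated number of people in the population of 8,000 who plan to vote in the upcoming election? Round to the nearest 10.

2,920

Apply each group's respondent rate to its population count:
  urban: 4,000 × 47.1% = 1884
  suburban: 1,920 × 23.9% = 458.88
  rural: 2,080 × 27.6% = 574.08
Estimated total = 2916.96 → 2,920.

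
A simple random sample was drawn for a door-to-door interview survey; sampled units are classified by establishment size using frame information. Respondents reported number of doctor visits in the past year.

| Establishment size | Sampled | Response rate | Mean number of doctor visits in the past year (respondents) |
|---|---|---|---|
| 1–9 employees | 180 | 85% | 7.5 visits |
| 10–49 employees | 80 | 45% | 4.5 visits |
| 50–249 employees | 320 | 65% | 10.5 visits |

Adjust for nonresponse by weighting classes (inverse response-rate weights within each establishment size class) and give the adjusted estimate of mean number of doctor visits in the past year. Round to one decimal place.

With weight = n_sampled/n_responded per class, the weighted class total is n_sampled:
  1–9 employees: 180 × 7.5 = 1350
  10–49 employees: 80 × 4.5 = 360
  50–249 employees: 320 × 10.5 = 3360
Adjusted estimate = 5070 / 580 = 8.74138 → 8.7.

8.7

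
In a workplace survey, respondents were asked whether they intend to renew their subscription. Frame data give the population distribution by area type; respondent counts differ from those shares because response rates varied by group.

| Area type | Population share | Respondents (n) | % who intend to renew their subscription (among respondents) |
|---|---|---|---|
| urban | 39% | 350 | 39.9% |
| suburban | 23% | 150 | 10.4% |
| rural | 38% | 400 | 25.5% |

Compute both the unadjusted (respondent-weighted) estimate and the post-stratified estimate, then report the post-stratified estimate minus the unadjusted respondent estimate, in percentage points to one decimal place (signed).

Without adjustment, the pooled respondent share is:
  (350/900)×39.9 + (150/900)×10.4 + (400/900)×25.5 = 28.5833%
Reweighting by population area type shares:
  0.39×39.9 + 0.23×10.4 + 0.38×25.5 = 27.643%
Difference = 27.643 − 28.5833 = -0.9403 pp.

-0.9 percentage points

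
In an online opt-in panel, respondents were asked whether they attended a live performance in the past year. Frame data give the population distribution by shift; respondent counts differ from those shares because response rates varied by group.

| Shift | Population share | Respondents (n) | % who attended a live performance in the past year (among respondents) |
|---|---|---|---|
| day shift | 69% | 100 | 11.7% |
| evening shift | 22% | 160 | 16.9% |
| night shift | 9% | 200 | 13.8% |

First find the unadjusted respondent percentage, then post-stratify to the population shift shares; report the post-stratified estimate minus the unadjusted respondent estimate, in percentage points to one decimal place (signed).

-1.4 percentage points

Unadjusted (pooled respondent) estimate weights by respondent counts:
  (100/460)×11.7 + (160/460)×16.9 + (200/460)×13.8 = 14.4217%
Reweighting by population shift shares:
  0.69×11.7 + 0.22×16.9 + 0.09×13.8 = 13.033%
Difference = 13.033 − 14.4217 = -1.3887 pp.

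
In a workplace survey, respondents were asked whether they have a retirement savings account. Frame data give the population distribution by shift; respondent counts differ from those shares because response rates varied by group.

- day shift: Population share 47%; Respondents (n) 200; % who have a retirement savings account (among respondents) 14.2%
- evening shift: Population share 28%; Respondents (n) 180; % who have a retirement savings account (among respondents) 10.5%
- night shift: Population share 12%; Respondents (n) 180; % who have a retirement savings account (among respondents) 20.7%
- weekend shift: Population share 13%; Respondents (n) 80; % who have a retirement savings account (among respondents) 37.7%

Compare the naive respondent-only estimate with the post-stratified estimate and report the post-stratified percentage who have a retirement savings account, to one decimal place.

Naive respondent-only estimate (weights = respondent counts):
  (200/640)×14.2 + (180/640)×10.5 + (180/640)×20.7 + (80/640)×37.7 = 17.925%
Reweighting by population shift shares:
  0.47×14.2 + 0.28×10.5 + 0.12×20.7 + 0.13×37.7 = 16.999%

17.0%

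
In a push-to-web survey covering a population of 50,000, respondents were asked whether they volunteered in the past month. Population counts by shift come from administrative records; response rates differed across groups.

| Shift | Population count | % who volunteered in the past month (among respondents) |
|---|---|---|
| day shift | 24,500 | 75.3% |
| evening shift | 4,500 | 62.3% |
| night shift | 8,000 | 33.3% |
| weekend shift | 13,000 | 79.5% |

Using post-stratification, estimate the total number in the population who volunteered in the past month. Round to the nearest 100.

Estimated count per cell = population count × respondent percentage:
  day shift: 24,500 × 75.3% = 18448.5
  evening shift: 4,500 × 62.3% = 2803.5
  night shift: 8,000 × 33.3% = 2664
  weekend shift: 13,000 × 79.5% = 10,335
Estimated total = 34,251 → 34,300.

34,300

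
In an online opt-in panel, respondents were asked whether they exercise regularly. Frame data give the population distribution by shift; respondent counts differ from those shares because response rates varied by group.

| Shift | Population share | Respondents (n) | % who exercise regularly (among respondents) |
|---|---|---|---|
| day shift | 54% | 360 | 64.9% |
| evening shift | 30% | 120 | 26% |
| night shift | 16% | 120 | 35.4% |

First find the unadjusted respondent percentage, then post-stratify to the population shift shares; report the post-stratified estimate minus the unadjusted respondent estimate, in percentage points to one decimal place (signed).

-2.7 percentage points

Naive respondent-only estimate (weights = respondent counts):
  (360/600)×64.9 + (120/600)×26 + (120/600)×35.4 = 51.22%
Post-stratifying to population shares instead:
  0.54×64.9 + 0.3×26 + 0.16×35.4 = 48.51%
Difference = 48.51 − 51.22 = -2.71 pp.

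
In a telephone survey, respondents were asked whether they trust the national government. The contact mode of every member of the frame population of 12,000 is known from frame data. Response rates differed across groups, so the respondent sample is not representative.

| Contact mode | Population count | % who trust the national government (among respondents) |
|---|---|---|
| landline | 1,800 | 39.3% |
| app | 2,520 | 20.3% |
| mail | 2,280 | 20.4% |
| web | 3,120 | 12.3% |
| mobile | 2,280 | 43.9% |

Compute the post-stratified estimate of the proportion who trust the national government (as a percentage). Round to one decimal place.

Weight each group's respondent value by its population share:
  landline: (1,800/12,000) × 39.3 = 5.895
  app: (2,520/12,000) × 20.3 = 4.263
  mail: (2,280/12,000) × 20.4 = 3.876
  web: (3,120/12,000) × 12.3 = 3.198
  mobile: (2,280/12,000) × 43.9 = 8.341
Post-stratified estimate = 25.573 → 25.6%.

25.6%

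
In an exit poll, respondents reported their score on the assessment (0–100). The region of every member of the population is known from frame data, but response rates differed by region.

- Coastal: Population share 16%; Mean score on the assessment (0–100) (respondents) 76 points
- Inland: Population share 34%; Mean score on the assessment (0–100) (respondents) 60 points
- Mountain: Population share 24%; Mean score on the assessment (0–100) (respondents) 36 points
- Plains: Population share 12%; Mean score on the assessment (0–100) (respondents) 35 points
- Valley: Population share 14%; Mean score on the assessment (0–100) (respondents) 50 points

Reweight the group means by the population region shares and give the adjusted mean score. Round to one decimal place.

52.4

Reweight to the known region distribution:
  Coastal: 0.16 × 76 = 12.16
  Inland: 0.34 × 60 = 20.4
  Mountain: 0.24 × 36 = 8.64
  Plains: 0.12 × 35 = 4.2
  Valley: 0.14 × 50 = 7
Post-stratified estimate = 52.4 → 52.4.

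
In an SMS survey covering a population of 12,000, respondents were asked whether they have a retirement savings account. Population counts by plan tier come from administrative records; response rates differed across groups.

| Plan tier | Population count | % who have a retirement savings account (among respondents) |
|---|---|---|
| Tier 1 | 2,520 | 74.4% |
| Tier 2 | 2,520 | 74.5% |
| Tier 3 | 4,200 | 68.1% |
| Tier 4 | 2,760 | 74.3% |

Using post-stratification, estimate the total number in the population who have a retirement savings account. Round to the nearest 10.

Estimated count per cell = population count × respondent percentage:
  Tier 1: 2,520 × 74.4% = 1874.88
  Tier 2: 2,520 × 74.5% = 1877.4
  Tier 3: 4,200 × 68.1% = 2860.2
  Tier 4: 2,760 × 74.3% = 2050.68
Estimated total = 8663.16 → 8,660.

8,660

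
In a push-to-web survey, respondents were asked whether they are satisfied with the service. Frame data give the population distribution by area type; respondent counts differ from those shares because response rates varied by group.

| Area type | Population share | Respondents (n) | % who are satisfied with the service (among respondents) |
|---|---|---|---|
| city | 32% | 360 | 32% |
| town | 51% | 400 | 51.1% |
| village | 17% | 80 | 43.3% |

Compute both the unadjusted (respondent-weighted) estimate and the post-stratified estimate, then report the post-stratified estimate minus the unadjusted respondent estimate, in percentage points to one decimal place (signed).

Unadjusted (pooled respondent) estimate weights by respondent counts:
  (360/840)×32 + (400/840)×51.1 + (80/840)×43.3 = 42.1714%
Reweighting by population area type shares:
  0.32×32 + 0.51×51.1 + 0.17×43.3 = 43.662%
Difference = 43.662 − 42.1714 = 1.4906 pp.

+1.5 percentage points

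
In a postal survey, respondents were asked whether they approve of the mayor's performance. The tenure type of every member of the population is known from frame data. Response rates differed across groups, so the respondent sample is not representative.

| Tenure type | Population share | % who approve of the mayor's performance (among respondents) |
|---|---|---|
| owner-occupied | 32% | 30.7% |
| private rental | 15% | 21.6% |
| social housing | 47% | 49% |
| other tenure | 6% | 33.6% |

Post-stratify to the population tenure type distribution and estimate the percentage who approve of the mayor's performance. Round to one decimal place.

38.1%

Post-stratification weights by population share, not respondent share:
  owner-occupied: 0.32 × 30.7 = 9.824
  private rental: 0.15 × 21.6 = 3.24
  social housing: 0.47 × 49 = 23.03
  other tenure: 0.06 × 33.6 = 2.016
Post-stratified estimate = 38.11 → 38.1%.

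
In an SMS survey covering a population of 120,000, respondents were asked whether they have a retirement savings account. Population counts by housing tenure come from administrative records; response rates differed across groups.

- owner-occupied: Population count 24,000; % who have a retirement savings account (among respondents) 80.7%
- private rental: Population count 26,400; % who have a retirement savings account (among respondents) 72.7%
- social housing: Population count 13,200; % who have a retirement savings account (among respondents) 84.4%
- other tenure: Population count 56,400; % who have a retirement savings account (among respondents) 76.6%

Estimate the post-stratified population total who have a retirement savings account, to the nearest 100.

Estimated count per cell = population count × respondent percentage:
  owner-occupied: 24,000 × 80.7% = 19,368
  private rental: 26,400 × 72.7% = 19192.8
  social housing: 13,200 × 84.4% = 11140.8
  other tenure: 56,400 × 76.6% = 43202.4
Estimated total = 92,904 → 92,900.

92,900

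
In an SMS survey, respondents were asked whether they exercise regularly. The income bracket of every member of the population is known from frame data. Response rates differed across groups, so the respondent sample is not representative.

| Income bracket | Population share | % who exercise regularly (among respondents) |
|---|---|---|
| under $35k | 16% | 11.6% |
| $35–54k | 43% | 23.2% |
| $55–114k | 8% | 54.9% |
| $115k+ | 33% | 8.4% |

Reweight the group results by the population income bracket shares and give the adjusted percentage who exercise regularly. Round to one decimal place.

Post-stratification weights by population share, not respondent share:
  under $35k: 0.16 × 11.6 = 1.856
  $35–54k: 0.43 × 23.2 = 9.976
  $55–114k: 0.08 × 54.9 = 4.392
  $115k+: 0.33 × 8.4 = 2.772
Post-stratified estimate = 18.996 → 19.0%.

19.0%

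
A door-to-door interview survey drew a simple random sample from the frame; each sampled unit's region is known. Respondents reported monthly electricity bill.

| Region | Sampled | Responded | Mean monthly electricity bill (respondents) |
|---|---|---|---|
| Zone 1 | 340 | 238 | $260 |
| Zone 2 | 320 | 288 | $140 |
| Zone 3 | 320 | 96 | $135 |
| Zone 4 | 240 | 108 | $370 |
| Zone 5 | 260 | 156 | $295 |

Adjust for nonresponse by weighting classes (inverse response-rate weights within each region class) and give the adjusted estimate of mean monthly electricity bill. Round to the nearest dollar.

$231

Class response rates: Zone 1 238/340 = 70%, Zone 2 288/320 = 90%, Zone 3 96/320 = 30%, Zone 4 108/240 = 45%, Zone 5 156/260 = 60%.
Weighting each respondent by the inverse class response rate inflates each class back to its sampled size, so the class weight is n_sampled:
  Zone 1: 340 × 260 = 88,400
  Zone 2: 320 × 140 = 44,800
  Zone 3: 320 × 135 = 43,200
  Zone 4: 240 × 370 = 88,800
  Zone 5: 260 × 295 = 76,700
Adjusted estimate = 341,900 / 1,480 = 231.014 → $231.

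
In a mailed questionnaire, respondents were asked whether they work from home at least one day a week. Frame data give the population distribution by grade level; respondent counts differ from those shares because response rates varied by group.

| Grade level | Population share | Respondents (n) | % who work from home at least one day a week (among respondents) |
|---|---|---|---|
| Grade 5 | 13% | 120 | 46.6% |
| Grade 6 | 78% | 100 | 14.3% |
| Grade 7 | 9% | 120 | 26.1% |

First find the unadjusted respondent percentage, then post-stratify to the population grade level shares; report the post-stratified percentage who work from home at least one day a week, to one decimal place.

19.6%

Unadjusted (pooled respondent) estimate weights by respondent counts:
  (120/340)×46.6 + (100/340)×14.3 + (120/340)×26.1 = 29.8647%
Reweighting by population grade level shares:
  0.13×46.6 + 0.78×14.3 + 0.09×26.1 = 19.561%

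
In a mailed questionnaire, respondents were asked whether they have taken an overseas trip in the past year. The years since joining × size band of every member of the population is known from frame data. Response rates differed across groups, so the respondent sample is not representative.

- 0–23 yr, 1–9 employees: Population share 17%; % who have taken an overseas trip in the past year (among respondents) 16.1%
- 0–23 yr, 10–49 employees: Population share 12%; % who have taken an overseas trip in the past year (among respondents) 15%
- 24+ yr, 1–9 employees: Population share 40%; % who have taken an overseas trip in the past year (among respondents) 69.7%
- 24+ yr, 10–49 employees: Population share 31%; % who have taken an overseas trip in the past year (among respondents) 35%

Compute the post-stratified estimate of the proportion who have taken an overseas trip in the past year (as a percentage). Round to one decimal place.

Post-stratification weights by population share, not respondent share:
  0–23 yr, 1–9 employees: 0.17 × 16.1 = 2.737
  0–23 yr, 10–49 employees: 0.12 × 15 = 1.8
  24+ yr, 1–9 employees: 0.4 × 69.7 = 27.88
  24+ yr, 10–49 employees: 0.31 × 35 = 10.85
Post-stratified estimate = 43.267 → 43.3%.

43.3%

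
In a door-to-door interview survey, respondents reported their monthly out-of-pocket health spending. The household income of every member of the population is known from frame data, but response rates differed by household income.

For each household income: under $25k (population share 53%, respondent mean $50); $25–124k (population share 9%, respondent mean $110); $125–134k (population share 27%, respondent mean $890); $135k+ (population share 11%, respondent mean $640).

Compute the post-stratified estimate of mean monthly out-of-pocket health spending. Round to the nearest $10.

$350

Post-stratification weights by population share, not respondent share:
  under $25k: 0.53 × 50 = 26.5
  $25–124k: 0.09 × 110 = 9.9
  $125–134k: 0.27 × 890 = 240.3
  $135k+: 0.11 × 640 = 70.4
Post-stratified estimate = 347.1 → $350.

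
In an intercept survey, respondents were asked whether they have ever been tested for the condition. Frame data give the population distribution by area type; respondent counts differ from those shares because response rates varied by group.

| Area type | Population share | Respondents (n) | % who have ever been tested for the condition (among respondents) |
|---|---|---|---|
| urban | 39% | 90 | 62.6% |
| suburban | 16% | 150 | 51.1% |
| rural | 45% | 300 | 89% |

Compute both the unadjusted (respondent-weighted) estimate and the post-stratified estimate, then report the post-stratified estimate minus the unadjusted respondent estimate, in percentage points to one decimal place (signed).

Without adjustment, the pooled respondent share is:
  (90/540)×62.6 + (150/540)×51.1 + (300/540)×89 = 74.0722%
Post-stratified estimate weights by population shares:
  0.39×62.6 + 0.16×51.1 + 0.45×89 = 72.64%
Difference = 72.64 − 74.0722 = -1.4322 pp.

-1.4 percentage points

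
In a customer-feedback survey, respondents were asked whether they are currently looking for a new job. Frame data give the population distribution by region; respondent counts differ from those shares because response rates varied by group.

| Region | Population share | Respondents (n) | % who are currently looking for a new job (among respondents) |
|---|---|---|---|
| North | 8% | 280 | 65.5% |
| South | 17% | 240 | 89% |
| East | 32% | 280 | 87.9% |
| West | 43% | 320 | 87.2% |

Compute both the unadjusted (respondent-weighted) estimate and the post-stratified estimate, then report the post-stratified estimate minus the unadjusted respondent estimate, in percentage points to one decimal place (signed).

Naive respondent-only estimate (weights = respondent counts):
  (280/1120)×65.5 + (240/1120)×89 + (280/1120)×87.9 + (320/1120)×87.2 = 82.3357%
Post-stratifying to population shares instead:
  0.08×65.5 + 0.17×89 + 0.32×87.9 + 0.43×87.2 = 85.994%
Difference = 85.994 − 82.3357 = 3.6583 pp.

+3.7 percentage points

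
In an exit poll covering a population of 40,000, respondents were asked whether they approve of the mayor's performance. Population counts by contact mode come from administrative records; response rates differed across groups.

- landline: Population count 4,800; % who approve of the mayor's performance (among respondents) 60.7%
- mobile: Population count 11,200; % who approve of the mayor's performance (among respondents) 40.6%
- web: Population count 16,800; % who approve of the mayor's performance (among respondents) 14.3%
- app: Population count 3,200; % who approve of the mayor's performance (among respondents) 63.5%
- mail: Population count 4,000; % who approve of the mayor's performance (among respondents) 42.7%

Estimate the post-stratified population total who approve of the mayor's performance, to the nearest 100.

13,600

Each cell contributes its population count × the respondent rate:
  landline: 4,800 × 60.7% = 2913.6
  mobile: 11,200 × 40.6% = 4547.2
  web: 16,800 × 14.3% = 2402.4
  app: 3,200 × 63.5% = 2032
  mail: 4,000 × 42.7% = 1708
Estimated total = 13603.2 → 13,600.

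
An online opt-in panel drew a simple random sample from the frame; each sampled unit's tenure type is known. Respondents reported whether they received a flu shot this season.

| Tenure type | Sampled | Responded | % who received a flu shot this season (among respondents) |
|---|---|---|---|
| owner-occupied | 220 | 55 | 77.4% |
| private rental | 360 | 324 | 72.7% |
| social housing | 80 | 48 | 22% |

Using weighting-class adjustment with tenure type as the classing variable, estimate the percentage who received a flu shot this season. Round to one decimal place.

Class response rates: owner-occupied 55/220 = 25%, private rental 324/360 = 90%, social housing 48/80 = 60%.
With weight = n_sampled/n_responded per class, the weighted class total is n_sampled:
  owner-occupied: 220 × 77.4 = 17,028
  private rental: 360 × 72.7 = 26,172
  social housing: 80 × 22 = 1760
Adjusted estimate = 44,960 / 660 = 68.1212 → 68.1%.

68.1%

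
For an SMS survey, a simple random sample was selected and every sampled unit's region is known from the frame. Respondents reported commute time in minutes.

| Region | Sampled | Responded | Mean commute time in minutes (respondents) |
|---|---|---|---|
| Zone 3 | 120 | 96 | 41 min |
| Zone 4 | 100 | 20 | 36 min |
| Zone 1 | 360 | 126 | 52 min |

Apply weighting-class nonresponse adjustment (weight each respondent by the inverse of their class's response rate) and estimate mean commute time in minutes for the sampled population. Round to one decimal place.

47.0

Response rates by class: Zone 3 96/120 = 80%, Zone 4 20/100 = 20%, Zone 1 126/360 = 35%.
Weighting each respondent by the inverse class response rate inflates each class back to its sampled size, so the class weight is n_sampled:
  Zone 3: 120 × 41 = 4920
  Zone 4: 100 × 36 = 3600
  Zone 1: 360 × 52 = 18,720
Adjusted estimate = 27,240 / 580 = 46.9655 → 47.0.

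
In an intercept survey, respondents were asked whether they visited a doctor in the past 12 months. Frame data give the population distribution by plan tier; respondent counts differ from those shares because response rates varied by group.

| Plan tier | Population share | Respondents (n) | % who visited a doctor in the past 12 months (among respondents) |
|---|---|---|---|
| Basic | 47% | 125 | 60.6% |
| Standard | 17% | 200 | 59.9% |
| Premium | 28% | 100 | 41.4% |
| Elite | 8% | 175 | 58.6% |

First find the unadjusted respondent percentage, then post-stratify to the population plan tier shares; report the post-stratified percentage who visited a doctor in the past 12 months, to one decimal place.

54.9%

Without adjustment, the pooled respondent share is:
  (125/600)×60.6 + (200/600)×59.9 + (100/600)×41.4 + (175/600)×58.6 = 56.5833%
Post-stratified estimate weights by population shares:
  0.47×60.6 + 0.17×59.9 + 0.28×41.4 + 0.08×58.6 = 54.945%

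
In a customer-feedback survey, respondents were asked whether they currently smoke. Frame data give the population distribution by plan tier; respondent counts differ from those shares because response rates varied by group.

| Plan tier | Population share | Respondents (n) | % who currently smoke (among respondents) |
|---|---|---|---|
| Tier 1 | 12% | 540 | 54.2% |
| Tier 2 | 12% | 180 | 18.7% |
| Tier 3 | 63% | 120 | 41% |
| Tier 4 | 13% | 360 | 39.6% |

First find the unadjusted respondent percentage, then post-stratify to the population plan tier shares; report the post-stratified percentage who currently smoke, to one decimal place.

Naive respondent-only estimate (weights = respondent counts):
  (540/1200)×54.2 + (180/1200)×18.7 + (120/1200)×41 + (360/1200)×39.6 = 43.175%
Post-stratifying to population shares instead:
  0.12×54.2 + 0.12×18.7 + 0.63×41 + 0.13×39.6 = 39.726%

39.7%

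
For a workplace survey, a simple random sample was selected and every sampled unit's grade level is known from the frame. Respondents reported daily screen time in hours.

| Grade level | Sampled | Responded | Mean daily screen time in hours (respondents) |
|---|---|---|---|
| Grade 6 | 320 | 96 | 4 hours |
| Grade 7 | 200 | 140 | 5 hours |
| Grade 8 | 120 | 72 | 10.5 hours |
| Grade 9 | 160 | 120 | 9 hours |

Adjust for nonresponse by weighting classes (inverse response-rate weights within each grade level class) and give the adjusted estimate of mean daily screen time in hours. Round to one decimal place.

Class response rates: Grade 6 96/320 = 30%, Grade 7 140/200 = 70%, Grade 8 72/120 = 60%, Grade 9 120/160 = 75%.
Weighting each respondent by the inverse class response rate inflates each class back to its sampled size, so the class weight is n_sampled:
  Grade 6: 320 × 4 = 1280
  Grade 7: 200 × 5 = 1000
  Grade 8: 120 × 10.5 = 1260
  Grade 9: 160 × 9 = 1440
Adjusted estimate = 4980 / 800 = 6.225 → 6.2.

6.2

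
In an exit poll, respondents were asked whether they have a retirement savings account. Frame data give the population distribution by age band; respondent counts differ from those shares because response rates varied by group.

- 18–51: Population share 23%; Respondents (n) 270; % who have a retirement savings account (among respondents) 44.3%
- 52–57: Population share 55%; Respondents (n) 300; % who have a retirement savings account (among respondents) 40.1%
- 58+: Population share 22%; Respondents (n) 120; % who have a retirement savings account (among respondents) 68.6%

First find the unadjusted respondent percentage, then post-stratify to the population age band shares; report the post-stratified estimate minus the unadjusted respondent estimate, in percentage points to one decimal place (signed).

+0.6 percentage points

Without adjustment, the pooled respondent share is:
  (270/690)×44.3 + (300/690)×40.1 + (120/690)×68.6 = 46.7%
Post-stratifying to population shares instead:
  0.23×44.3 + 0.55×40.1 + 0.22×68.6 = 47.336%
Difference = 47.336 − 46.7 = 0.636 pp.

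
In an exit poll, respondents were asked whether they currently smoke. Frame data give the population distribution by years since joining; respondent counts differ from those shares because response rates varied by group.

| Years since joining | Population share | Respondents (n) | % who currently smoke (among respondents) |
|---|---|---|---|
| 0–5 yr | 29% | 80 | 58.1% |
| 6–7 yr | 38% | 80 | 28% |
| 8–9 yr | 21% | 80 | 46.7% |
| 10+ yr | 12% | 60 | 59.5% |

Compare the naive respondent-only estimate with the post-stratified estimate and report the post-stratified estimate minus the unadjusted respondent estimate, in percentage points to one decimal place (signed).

Without adjustment, the pooled respondent share is:
  (80/300)×58.1 + (80/300)×28 + (80/300)×46.7 + (60/300)×59.5 = 47.3133%
Reweighting by population years since joining shares:
  0.29×58.1 + 0.38×28 + 0.21×46.7 + 0.12×59.5 = 44.436%
Difference = 44.436 − 47.3133 = -2.8773 pp.

-2.9 percentage points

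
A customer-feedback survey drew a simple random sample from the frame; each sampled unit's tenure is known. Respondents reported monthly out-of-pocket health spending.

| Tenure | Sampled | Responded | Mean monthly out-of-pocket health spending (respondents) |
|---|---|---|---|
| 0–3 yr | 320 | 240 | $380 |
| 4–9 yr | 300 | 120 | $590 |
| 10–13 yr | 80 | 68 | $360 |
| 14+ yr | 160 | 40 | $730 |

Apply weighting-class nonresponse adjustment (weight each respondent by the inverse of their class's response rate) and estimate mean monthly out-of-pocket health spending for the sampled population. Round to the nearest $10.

Response rates by class: 0–3 yr 240/320 = 75%, 4–9 yr 120/300 = 40%, 10–13 yr 68/80 = 85%, 14+ yr 40/160 = 25%.
Inverse-response-rate weighting restores each class to its sampled count, so class totals weight by n_sampled:
  0–3 yr: 320 × 380 = 121,600
  4–9 yr: 300 × 590 = 177,000
  10–13 yr: 80 × 360 = 28,800
  14+ yr: 160 × 730 = 116,800
Adjusted estimate = 444,200 / 860 = 516.512 → $520.

$520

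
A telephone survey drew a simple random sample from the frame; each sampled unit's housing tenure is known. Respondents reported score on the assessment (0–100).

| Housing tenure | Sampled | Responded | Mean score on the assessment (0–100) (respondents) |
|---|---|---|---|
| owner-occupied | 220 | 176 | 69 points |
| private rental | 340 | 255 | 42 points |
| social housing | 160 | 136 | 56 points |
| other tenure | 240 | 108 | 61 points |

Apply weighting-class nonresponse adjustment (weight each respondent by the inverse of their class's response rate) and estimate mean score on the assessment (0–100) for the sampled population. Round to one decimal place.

Response rates by class: owner-occupied 176/220 = 80%, private rental 255/340 = 75%, social housing 136/160 = 85%, other tenure 108/240 = 45%.
Inverse-response-rate weighting restores each class to its sampled count, so class totals weight by n_sampled:
  owner-occupied: 220 × 69 = 15,180
  private rental: 340 × 42 = 14,280
  social housing: 160 × 56 = 8960
  other tenure: 240 × 61 = 14,640
Adjusted estimate = 53,060 / 960 = 55.2708 → 55.3.

55.3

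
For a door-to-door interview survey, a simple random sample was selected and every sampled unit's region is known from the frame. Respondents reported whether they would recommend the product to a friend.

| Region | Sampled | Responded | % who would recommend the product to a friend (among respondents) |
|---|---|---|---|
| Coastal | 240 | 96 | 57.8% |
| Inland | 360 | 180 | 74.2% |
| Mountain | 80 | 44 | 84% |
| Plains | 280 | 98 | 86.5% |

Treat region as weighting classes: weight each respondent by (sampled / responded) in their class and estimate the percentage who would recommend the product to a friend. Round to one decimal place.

Response rates by class: Coastal 96/240 = 40%, Inland 180/360 = 50%, Mountain 44/80 = 55%, Plains 98/280 = 35%.
Inverse-response-rate weighting restores each class to its sampled count, so class totals weight by n_sampled:
  Coastal: 240 × 57.8 = 13,872
  Inland: 360 × 74.2 = 26,712
  Mountain: 80 × 84 = 6720
  Plains: 280 × 86.5 = 24,220
Adjusted estimate = 71,524 / 960 = 74.5042 → 74.5%.

74.5%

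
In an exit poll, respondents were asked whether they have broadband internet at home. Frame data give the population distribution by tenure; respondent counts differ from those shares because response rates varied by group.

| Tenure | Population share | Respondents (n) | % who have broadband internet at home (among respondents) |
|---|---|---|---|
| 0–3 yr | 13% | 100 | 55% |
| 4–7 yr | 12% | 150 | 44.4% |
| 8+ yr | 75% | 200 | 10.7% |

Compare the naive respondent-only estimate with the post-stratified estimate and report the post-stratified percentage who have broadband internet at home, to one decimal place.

20.5%

Naive respondent-only estimate (weights = respondent counts):
  (100/450)×55 + (150/450)×44.4 + (200/450)×10.7 = 31.7778%
Post-stratifying to population shares instead:
  0.13×55 + 0.12×44.4 + 0.75×10.7 = 20.503%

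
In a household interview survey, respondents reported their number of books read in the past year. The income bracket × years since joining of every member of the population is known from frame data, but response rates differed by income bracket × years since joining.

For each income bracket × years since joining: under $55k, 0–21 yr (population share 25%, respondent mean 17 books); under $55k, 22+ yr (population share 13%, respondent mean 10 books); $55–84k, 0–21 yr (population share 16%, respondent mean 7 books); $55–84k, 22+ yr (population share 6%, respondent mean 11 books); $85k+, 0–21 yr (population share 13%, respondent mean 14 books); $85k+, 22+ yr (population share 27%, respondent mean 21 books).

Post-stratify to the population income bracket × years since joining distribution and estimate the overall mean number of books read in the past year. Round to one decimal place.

14.8

Each cell contributes population-share × respondent value:
  under $55k, 0–21 yr: 0.25 × 17 = 4.25
  under $55k, 22+ yr: 0.13 × 10 = 1.3
  $55–84k, 0–21 yr: 0.16 × 7 = 1.12
  $55–84k, 22+ yr: 0.06 × 11 = 0.66
  $85k+, 0–21 yr: 0.13 × 14 = 1.82
  $85k+, 22+ yr: 0.27 × 21 = 5.67
Post-stratified estimate = 14.82 → 14.8.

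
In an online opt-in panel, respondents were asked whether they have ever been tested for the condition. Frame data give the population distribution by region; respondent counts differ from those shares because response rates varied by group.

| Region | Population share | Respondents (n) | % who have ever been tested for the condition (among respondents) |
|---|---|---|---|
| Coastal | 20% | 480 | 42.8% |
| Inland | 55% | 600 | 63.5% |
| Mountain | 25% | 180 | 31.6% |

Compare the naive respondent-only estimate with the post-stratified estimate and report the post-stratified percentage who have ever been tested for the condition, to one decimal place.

Without adjustment, the pooled respondent share is:
  (480/1260)×42.8 + (600/1260)×63.5 + (180/1260)×31.6 = 51.0571%
Reweighting by population region shares:
  0.2×42.8 + 0.55×63.5 + 0.25×31.6 = 51.385%

51.4%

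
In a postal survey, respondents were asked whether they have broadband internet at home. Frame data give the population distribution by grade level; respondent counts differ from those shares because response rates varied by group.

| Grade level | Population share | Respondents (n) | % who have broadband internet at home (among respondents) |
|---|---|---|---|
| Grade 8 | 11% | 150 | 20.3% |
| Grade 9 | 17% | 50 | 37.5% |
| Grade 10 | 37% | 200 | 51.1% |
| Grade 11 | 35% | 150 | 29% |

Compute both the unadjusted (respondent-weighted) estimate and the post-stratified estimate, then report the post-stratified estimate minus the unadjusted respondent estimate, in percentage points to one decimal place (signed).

+2.2 percentage points

Unadjusted (pooled respondent) estimate weights by respondent counts:
  (150/550)×20.3 + (50/550)×37.5 + (200/550)×51.1 + (150/550)×29 = 35.4364%
Post-stratified estimate weights by population shares:
  0.11×20.3 + 0.17×37.5 + 0.37×51.1 + 0.35×29 = 37.665%
Difference = 37.665 − 35.4364 = 2.2286 pp.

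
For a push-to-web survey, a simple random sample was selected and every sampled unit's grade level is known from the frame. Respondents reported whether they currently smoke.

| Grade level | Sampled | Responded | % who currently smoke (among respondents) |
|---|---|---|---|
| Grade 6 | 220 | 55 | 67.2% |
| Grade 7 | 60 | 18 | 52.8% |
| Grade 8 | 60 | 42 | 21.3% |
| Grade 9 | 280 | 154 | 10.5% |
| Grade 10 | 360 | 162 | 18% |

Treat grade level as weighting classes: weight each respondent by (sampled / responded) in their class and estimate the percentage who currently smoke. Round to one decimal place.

Class response rates: Grade 6 55/220 = 25%, Grade 7 18/60 = 30%, Grade 8 42/60 = 70%, Grade 9 154/280 = 55%, Grade 10 162/360 = 45%.
Each respondent's weight = sampled/responded in their class; summing within a class gives n_sampled, so:
  Grade 6: 220 × 67.2 = 14,784
  Grade 7: 60 × 52.8 = 3168
  Grade 8: 60 × 21.3 = 1278
  Grade 9: 280 × 10.5 = 2940
  Grade 10: 360 × 18 = 6480
Adjusted estimate = 28,650 / 980 = 29.2347 → 29.2%.

29.2%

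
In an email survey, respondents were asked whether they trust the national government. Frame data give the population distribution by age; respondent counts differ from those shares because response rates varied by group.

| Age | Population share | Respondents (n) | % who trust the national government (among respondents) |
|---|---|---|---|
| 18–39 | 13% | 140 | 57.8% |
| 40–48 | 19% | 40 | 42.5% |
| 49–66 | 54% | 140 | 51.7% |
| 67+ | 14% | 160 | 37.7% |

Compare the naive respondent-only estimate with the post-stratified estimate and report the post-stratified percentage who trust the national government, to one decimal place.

Without adjustment, the pooled respondent share is:
  (140/480)×57.8 + (40/480)×42.5 + (140/480)×51.7 + (160/480)×37.7 = 48.0458%
Post-stratified estimate weights by population shares:
  0.13×57.8 + 0.19×42.5 + 0.54×51.7 + 0.14×37.7 = 48.785%

48.8%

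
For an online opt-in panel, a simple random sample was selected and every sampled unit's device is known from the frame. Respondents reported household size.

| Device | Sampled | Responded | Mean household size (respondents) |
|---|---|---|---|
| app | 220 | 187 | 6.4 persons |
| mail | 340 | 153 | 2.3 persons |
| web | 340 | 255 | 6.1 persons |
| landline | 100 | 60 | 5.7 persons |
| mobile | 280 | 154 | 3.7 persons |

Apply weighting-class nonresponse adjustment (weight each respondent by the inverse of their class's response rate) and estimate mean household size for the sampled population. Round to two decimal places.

4.59

Class response rates: app 187/220 = 85%, mail 153/340 = 45%, web 255/340 = 75%, landline 60/100 = 60%, mobile 154/280 = 55%.
Each respondent's weight = sampled/responded in their class; summing within a class gives n_sampled, so:
  app: 220 × 6.4 = 1408
  mail: 340 × 2.3 = 782
  web: 340 × 6.1 = 2074
  landline: 100 × 5.7 = 570
  mobile: 280 × 3.7 = 1036
Adjusted estimate = 5870 / 1,280 = 4.58594 → 4.59.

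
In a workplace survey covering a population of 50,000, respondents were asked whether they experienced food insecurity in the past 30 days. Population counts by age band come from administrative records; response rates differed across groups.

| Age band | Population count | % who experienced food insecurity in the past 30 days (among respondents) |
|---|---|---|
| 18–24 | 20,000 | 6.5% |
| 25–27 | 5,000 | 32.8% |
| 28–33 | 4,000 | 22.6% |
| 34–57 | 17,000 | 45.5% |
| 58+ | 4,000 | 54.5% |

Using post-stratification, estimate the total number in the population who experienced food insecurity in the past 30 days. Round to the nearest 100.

Each cell contributes its population count × the respondent rate:
  18–24: 20,000 × 6.5% = 1300
  25–27: 5,000 × 32.8% = 1640
  28–33: 4,000 × 22.6% = 904
  34–57: 17,000 × 45.5% = 7735
  58+: 4,000 × 54.5% = 2180
Estimated total = 13,759 → 13,800.

13,800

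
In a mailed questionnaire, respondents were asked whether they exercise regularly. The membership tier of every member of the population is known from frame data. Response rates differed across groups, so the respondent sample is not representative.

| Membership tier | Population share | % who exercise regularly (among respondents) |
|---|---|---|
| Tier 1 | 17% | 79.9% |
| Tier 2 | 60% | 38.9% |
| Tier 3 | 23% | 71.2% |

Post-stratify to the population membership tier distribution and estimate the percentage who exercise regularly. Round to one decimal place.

53.3%

Each cell contributes population-share × respondent value:
  Tier 1: 0.17 × 79.9 = 13.583
  Tier 2: 0.6 × 38.9 = 23.34
  Tier 3: 0.23 × 71.2 = 16.376
Post-stratified estimate = 53.299 → 53.3%.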